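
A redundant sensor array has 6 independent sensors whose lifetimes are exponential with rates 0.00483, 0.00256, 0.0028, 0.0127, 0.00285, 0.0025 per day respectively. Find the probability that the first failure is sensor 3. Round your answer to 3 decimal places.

0.099

The time to first failure is exponential with rate Σλ = 0.00483 + 0.00256 + 0.0028 + 0.0127 + 0.00285 + 0.0025 = 0.02824.
P(sensor 3 first) = λ_3/Σλ = 0.0028/0.02824 ≈ 0.099.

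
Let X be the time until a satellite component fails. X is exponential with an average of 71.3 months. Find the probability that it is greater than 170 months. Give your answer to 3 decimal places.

The rate is λ = 1/71.3 = 0.0140252 per month.
P(X > 170) = e^(−λ·170) = e^(−2.3843) ≈ 0.092.

0.092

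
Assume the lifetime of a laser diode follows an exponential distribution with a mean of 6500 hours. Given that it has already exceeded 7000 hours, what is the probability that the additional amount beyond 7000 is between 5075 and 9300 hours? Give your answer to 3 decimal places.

The rate is λ = 1/6500 = 0.000153846 per hour.
Memoryless: the residual past 7000 is again Exp(λ).
P(5075 < residual < 9300) = e^(−λ·5075) − e^(−λ·9300) = 0.45805 − 0.23912 ≈ 0.219.

0.219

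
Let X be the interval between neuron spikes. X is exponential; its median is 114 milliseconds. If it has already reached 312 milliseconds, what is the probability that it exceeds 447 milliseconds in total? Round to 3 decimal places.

For an exponential, median = ln(2)/λ, so λ = ln 2 / 114 = 0.00608024 per millisecond.
P(X > s+t | X > s) = e^(−λ(s+t))/e^(−λs) = e^(−λt), independent of s = 312.
P(X > 135) = e^(−0.82083) ≈ 0.440.

0.440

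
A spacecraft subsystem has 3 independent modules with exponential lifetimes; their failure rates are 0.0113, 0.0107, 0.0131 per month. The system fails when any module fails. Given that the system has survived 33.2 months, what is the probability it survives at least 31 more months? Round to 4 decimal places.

0.3369

Time to first failure ~ Exp(Σλ) with Σλ = 0.0351.
By memorylessness, P(T > 33.2+31 | T > 33.2) = P(T > 31) = e^(−0.0351·31) ≈ 0.3369.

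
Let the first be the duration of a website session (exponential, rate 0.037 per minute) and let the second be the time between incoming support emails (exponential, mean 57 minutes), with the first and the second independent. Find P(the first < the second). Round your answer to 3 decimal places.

0.678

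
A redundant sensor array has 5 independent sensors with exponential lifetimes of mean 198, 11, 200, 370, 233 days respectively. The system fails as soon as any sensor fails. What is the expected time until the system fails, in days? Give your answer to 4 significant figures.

The first failure time is exponential with rate Σλ_i = 1/198 + 1/11 + 1/200 + 1/370 + 1/233 = 0.107954 per day.
E[min] = 1/Σλ = 1/0.107954 = 9.26319 days.

9.263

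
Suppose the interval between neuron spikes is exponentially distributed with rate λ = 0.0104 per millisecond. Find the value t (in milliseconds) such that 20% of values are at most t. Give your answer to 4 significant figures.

Set 1 − e^(−λt) = 0.2, so t = −ln(0.8)/λ = 0.22314/0.0104 ≈ 21.4561 milliseconds.

21.46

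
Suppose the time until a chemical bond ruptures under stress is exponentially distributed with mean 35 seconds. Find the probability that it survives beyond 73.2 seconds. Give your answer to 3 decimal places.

The rate is λ = 1/35 = 0.0285714 per second.
P(X > 73.2) = e^(−λ·73.2) = e^(−2.0914) ≈ 0.124.

0.124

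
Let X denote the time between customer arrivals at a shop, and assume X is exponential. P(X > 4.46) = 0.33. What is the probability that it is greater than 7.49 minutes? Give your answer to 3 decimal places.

0.155

e^(−λ·4.46) = 0.33 ⇒ λ = −ln(0.33)/4.46 = 0.248579.
P(X > 7.49) = e^(−0.248579·7.49) = e^(−1.8619) ≈ 0.155.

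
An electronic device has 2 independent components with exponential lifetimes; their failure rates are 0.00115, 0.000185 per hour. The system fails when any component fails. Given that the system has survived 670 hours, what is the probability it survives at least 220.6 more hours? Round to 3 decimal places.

Time to first failure ~ Exp(Σλ) with Σλ = 0.001335.
By memorylessness, P(T > 670+220.6 | T > 670) = P(T > 220.6) = e^(−0.001335·220.6) ≈ 0.745.

0.745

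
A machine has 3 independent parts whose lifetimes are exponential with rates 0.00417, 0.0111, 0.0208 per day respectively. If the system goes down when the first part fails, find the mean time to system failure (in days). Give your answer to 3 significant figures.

The time to first failure is exponential with rate Σλ = 0.00417 + 0.0111 + 0.0208 = 0.03607.
E[min] = 1/Σλ = 1/0.03607 = 27.7239 days.

27.7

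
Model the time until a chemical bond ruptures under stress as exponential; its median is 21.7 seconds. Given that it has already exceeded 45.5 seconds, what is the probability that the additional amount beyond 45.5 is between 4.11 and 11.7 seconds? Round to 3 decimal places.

For an exponential, median = ln(2)/λ, so λ = ln 2 / 21.7 = 0.0319423 per second.
Memoryless: the residual past 45.5 is again Exp(λ).
P(4.11 < residual < 11.7) = e^(−λ·4.11) − e^(−λ·11.7) = 0.87697 − 0.68817 ≈ 0.189.

0.189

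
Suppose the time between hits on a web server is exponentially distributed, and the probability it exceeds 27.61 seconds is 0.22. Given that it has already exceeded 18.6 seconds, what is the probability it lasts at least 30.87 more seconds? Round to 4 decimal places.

From e^(−λ·27.61) = 0.22, λ = −ln(0.22)/27.61 = 0.0548398.
Memoryless: P(X > 18.6+30.87 | X > 18.6) = P(X > 30.87) = e^(−0.0548398·30.87) ≈ 0.1840.

0.1840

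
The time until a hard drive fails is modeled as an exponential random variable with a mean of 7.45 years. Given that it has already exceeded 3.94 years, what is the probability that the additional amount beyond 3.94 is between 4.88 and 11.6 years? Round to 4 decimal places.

The rate is λ = 1/7.45 = 0.134228 per year.
Memoryless: the residual past 3.94 is again Exp(λ).
P(4.88 < residual < 11.6) = e^(−λ·4.88) − e^(−λ·11.6) = 0.51942 − 0.21076 ≈ 0.3087.

0.3087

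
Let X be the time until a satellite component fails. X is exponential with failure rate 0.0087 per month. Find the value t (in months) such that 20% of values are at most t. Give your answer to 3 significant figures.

25.6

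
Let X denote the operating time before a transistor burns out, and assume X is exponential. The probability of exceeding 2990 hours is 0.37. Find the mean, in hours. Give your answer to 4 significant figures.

e^(−λ·2990) = 0.37 ⇒ λ = −ln(0.37)/2990 = 0.000332526.
Mean = 1/λ = 3007.29 hours.

3007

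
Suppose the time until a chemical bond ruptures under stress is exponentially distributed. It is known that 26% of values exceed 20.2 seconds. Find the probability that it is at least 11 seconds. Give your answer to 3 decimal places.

0.480

e^(−λ·20.2) = 0.26 ⇒ λ = −ln(0.26)/20.2 = 0.0666868.
P(X > 11) = e^(−0.0666868·11) = e^(−0.73355) ≈ 0.480.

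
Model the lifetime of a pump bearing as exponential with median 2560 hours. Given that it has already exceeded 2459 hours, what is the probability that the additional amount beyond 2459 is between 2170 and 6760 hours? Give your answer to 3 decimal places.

0.395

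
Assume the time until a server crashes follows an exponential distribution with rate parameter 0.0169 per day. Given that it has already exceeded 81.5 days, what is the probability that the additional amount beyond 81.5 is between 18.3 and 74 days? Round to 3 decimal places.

0.448

Memoryless: the residual past 81.5 is again Exp(λ).
P(18.3 < residual < 74) = e^(−λ·18.3) − e^(−λ·74) = 0.73398 − 0.28633 ≈ 0.448.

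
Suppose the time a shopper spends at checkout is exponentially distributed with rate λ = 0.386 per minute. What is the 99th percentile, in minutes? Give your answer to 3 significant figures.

11.9

Set 1 − e^(−λt) = 0.99, so t = −ln(0.01)/λ = 4.6052/0.386 ≈ 11.9305 minutes.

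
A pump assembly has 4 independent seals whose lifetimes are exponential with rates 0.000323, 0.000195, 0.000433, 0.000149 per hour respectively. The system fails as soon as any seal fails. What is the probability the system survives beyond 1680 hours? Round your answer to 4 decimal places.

The time to first failure is exponential with rate Σλ = 0.000323 + 0.000195 + 0.000433 + 0.000149 = 0.0011.
P(min > 1680) = e^(−0.0011·1680) = e^(−1.848) ≈ 0.1576.

0.1576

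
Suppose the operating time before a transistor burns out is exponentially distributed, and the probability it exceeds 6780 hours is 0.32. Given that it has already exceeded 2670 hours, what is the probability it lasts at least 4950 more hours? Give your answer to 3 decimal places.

From e^(−λ·6780) = 0.32, λ = −ln(0.32)/6780 = 0.000168058.
Memoryless: P(X > 2670+4950 | X > 2670) = P(X > 4950) = e^(−0.000168058·4950) ≈ 0.435.

0.435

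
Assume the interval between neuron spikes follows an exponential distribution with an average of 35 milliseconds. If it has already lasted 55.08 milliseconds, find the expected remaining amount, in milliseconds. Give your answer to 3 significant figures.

35.0

The rate is λ = 1/35 = 0.0285714 per millisecond.
By memorylessness, the remaining amount past any threshold is again Exp(λ) with mean 1/λ = 35 milliseconds.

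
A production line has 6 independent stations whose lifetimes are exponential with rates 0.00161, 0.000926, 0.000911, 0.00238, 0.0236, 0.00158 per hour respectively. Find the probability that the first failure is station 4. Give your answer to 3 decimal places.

0.077

The time to first failure is exponential with rate Σλ = 0.00161 + 0.000926 + 0.000911 + 0.00238 + 0.0236 + 0.00158 = 0.031007.
P(station 4 first) = λ_4/Σλ = 0.00238/0.031007 ≈ 0.077.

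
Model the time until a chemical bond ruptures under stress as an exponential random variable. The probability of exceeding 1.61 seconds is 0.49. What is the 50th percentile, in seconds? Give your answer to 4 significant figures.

e^(−λ·1.61) = 0.49 ⇒ λ = −ln(0.49)/1.61 = 0.443074.
50th percentile: 1 − e^(−λt) = 0.5, t = −ln(0.5)/λ = 1.5644 seconds.

1.564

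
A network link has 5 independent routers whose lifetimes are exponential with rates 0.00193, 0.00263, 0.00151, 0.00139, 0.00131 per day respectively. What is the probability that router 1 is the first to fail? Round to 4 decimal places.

0.2201

The time to first failure is exponential with rate Σλ = 0.00193 + 0.00263 + 0.00151 + 0.00139 + 0.00131 = 0.00877.
P(router 1 first) = λ_1/Σλ = 0.00193/0.00877 ≈ 0.2201.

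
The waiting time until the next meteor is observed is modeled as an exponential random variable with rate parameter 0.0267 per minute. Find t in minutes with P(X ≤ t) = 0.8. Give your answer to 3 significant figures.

Set 1 − e^(−λt) = 0.8, so t = −ln(0.2)/λ = 1.6094/0.0267 ≈ 60.2786 minutes.

60.3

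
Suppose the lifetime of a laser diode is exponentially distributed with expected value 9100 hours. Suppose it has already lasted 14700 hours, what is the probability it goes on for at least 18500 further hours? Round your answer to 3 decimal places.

0.131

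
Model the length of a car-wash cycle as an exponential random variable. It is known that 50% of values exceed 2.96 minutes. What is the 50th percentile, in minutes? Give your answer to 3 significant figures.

e^(−λ·2.96) = 0.50 ⇒ λ = −ln(0.50)/2.96 = 0.234171.
50th percentile: 1 − e^(−λt) = 0.5, t = −ln(0.5)/λ = 2.96 minutes.

2.96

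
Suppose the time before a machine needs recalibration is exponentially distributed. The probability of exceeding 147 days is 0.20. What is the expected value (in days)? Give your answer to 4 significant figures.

e^(−λ·147) = 0.20 ⇒ λ = −ln(0.20)/147 = 0.0109486.
Mean = 1/λ = 91.3362 days.

91.34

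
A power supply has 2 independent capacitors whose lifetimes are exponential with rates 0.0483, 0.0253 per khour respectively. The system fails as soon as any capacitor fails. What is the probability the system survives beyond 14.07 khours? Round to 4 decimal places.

0.3550

The time to first failure is exponential with rate Σλ = 0.0483 + 0.0253 = 0.0736.
P(min > 14.07) = e^(−0.0736·14.07) = e^(−1.0356) ≈ 0.3550.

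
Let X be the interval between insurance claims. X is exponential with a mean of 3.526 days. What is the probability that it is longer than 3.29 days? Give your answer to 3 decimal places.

0.393

The rate is λ = 1/3.526 = 0.283607 per day.
P(X > 3.29) = e^(−λ·3.29) = e^(−0.93307) ≈ 0.393.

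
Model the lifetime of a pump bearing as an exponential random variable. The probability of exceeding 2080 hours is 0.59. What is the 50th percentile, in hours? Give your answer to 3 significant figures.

2730

e^(−λ·2080) = 0.59 ⇒ λ = −ln(0.59)/2080 = 0.00025367.
50th percentile: 1 − e^(−λt) = 0.5, t = −ln(0.5)/λ = 2732.48 hours.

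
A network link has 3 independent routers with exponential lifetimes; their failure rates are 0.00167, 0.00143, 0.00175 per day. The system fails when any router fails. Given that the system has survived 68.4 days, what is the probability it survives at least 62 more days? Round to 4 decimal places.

0.7403

Time to first failure ~ Exp(Σλ) with Σλ = 0.00485.
By memorylessness, P(T > 68.4+62 | T > 68.4) = P(T > 62) = e^(−0.00485·62) ≈ 0.7403.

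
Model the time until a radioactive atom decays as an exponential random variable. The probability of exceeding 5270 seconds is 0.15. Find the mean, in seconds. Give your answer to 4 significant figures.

2778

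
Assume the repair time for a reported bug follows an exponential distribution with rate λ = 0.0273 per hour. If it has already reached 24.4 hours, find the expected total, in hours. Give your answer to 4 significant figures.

61.03

By memorylessness, E[X | X > 24.4] = 24.4 + 1/λ = 24.4 + 36.63 = 61.03 hours.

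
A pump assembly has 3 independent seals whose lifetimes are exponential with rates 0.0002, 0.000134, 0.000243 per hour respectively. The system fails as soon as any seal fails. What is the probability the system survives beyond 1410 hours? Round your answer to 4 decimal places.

The time to first failure is exponential with rate Σλ = 0.0002 + 0.000134 + 0.000243 = 0.000577.
P(min > 1410) = e^(−0.000577·1410) = e^(−0.81357) ≈ 0.4433.

0.4433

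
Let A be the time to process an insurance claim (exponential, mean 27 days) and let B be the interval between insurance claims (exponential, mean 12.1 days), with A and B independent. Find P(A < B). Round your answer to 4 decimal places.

λ_1 = 1/27 = 0.037037, λ_2 = 1/12.1 = 0.0826446.
For independent exponentials, P(A < B) = λ_1/(λ_1+λ_2) = 0.037037/0.119682 ≈ 0.3095.

0.3095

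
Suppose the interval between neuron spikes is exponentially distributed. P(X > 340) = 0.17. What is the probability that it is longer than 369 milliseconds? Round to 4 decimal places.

0.1462

e^(−λ·340) = 0.17 ⇒ λ = −ln(0.17)/340 = 0.00521164.
P(X > 369) = e^(−0.00521164·369) = e^(−1.9231) ≈ 0.1462.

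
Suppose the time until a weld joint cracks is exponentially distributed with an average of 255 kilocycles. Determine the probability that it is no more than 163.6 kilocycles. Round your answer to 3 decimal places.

The rate is λ = 1/255 = 0.00392157 per kilocycle.
P(X ≤ 163.6) = 1 − e^(−λ·163.6) = 1 − e^(−0.64157) ≈ 0.474.

0.474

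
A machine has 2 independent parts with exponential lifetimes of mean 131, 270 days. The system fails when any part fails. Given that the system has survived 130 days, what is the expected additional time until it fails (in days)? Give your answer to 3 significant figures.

First-failure rate Σλ = 1/131 + 1/270 = 0.0113373.
By memorylessness the expected residual is 1/Σλ = 88.2045 days, regardless of the 130 already elapsed.

88.2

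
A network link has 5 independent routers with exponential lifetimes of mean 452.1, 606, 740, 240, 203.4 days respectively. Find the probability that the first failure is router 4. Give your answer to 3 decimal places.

0.291

Rates: λ_i = 1/mean_i → 0.0022119, 0.00165017, 0.00135135, 0.00416667, 0.00491642; Σλ = 0.0142965.
P(router 4 first) = λ_4/Σλ = 0.00416667/0.0142965 ≈ 0.291.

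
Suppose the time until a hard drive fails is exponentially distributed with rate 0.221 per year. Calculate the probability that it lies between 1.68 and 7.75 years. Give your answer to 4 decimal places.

0.5095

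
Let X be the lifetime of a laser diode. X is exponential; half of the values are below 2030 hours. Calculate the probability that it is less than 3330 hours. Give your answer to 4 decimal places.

For an exponential, median = ln(2)/λ, so λ = ln 2 / 2030 = 0.000341452 per hour.
P(X ≤ 3330) = 1 − e^(−λ·3330) = 1 − e^(−1.137) ≈ 0.6792.

0.6792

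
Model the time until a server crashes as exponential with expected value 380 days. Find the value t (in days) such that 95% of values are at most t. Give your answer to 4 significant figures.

1138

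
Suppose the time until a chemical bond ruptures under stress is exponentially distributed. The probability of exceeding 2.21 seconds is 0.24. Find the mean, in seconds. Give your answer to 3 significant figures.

1.55

e^(−λ·2.21) = 0.24 ⇒ λ = −ln(0.24)/2.21 = 0.645754.
Mean = 1/λ = 1.54858 seconds.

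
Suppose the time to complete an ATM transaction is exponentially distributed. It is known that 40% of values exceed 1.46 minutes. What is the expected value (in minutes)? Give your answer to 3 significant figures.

1.59

e^(−λ·1.46) = 0.40 ⇒ λ = −ln(0.40)/1.46 = 0.627596.
Mean = 1/λ = 1.59338 minutes.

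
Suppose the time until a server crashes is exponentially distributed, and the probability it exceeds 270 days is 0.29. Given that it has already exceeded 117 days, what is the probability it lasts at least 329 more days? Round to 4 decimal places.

0.2213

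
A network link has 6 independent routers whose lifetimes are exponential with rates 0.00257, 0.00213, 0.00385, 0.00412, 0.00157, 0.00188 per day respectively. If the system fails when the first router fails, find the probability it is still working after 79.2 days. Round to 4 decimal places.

0.2790

The time to first failure is exponential with rate Σλ = 0.00257 + 0.00213 + 0.00385 + 0.00412 + 0.00157 + 0.00188 = 0.01612.
P(min > 79.2) = e^(−0.01612·79.2) = e^(−1.2767) ≈ 0.2790.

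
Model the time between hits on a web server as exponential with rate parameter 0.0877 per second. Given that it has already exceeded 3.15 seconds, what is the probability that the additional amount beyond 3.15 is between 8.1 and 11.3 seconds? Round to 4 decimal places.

Memoryless: the residual past 3.15 is again Exp(λ).
P(8.1 < residual < 11.3) = e^(−λ·8.1) − e^(−λ·11.3) = 0.49146 − 0.37120 ≈ 0.1203.

0.1203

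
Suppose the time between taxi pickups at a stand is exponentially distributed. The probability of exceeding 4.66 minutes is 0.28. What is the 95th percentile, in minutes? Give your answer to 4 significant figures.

10.97

e^(−λ·4.66) = 0.28 ⇒ λ = −ln(0.28)/4.66 = 0.273169.
95th percentile: 1 − e^(−λt) = 0.95, t = −ln(0.05)/λ = 10.9666 minutes.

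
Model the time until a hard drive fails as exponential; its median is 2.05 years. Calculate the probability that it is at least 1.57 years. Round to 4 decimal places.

0.5881

For an exponential, median = ln(2)/λ, so λ = ln 2 / 2.05 = 0.338121 per year.
P(X > 1.57) = e^(−λ·1.57) = e^(−0.53085) ≈ 0.5881.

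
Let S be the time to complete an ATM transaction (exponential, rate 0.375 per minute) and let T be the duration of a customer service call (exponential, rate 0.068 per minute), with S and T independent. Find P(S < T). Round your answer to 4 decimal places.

0.8465

λ_1 = 0.375, λ_2 = 0.068.
For independent exponentials, P(S < T) = λ_1/(λ_1+λ_2) = 0.375/0.443 ≈ 0.8465.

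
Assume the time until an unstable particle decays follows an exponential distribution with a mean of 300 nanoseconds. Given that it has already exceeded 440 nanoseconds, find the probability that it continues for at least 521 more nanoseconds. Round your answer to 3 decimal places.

0.176

The rate is λ = 1/300 = 0.00333333 per nanosecond.
P(X > s+t | X > s) = e^(−λ(s+t))/e^(−λs) = e^(−λt), independent of s = 440.
P(X > 521) = e^(−1.7367) ≈ 0.176.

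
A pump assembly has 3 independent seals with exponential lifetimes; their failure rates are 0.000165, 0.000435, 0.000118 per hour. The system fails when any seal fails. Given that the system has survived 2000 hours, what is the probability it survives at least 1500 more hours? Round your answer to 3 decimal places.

Time to first failure ~ Exp(Σλ) with Σλ = 0.000718.
By memorylessness, P(T > 2000+1500 | T > 2000) = P(T > 1500) = e^(−0.000718·1500) ≈ 0.341.

0.341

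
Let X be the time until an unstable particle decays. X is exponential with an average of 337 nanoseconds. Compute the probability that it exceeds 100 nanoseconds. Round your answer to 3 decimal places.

0.743

The rate is λ = 1/337 = 0.00296736 per nanosecond.
P(X > 100) = e^(−λ·100) = e^(−0.29674) ≈ 0.743.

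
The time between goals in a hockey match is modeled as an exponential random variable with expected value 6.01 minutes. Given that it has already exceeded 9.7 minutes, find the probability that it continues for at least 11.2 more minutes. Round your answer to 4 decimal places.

The rate is λ = 1/6.01 = 0.166389 per minute.
P(X > s+t | X > s) = e^(−λ(s+t))/e^(−λs) = e^(−λt), independent of s = 9.7.
P(X > 11.2) = e^(−1.8636) ≈ 0.1551.

0.1551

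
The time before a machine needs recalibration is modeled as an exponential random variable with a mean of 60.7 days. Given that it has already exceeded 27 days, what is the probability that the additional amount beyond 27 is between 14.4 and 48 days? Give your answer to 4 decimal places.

0.3353

The rate is λ = 1/60.7 = 0.0164745 per day.
Memoryless: the residual past 27 is again Exp(λ).
P(14.4 < residual < 48) = e^(−λ·14.4) − e^(−λ·48) = 0.78881 − 0.45349 ≈ 0.3353.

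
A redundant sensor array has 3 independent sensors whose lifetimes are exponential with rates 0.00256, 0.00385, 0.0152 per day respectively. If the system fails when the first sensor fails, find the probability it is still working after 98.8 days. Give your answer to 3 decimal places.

The time to first failure is exponential with rate Σλ = 0.00256 + 0.00385 + 0.0152 = 0.02161.
P(min > 98.8) = e^(−0.02161·98.8) = e^(−2.1351) ≈ 0.118.

0.118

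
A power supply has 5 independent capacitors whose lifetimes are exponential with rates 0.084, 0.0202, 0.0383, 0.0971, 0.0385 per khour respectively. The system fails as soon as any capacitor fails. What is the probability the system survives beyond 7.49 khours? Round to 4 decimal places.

0.1246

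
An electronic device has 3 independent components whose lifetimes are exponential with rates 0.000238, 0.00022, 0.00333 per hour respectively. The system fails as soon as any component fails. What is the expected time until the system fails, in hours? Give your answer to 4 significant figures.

The time to first failure is exponential with rate Σλ = 0.000238 + 0.00022 + 0.00333 = 0.003788.
E[min] = 1/Σλ = 1/0.003788 = 263.992 hours.

264.0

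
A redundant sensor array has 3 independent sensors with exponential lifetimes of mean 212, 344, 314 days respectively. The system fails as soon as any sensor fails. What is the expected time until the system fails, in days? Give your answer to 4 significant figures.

92.52

The first failure time is exponential with rate Σλ_i = 1/212 + 1/344 + 1/314 = 0.0108087 per day.
E[min] = 1/Σλ = 1/0.0108087 = 92.5183 days.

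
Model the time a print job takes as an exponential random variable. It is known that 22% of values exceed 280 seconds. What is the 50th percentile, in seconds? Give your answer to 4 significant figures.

128.2

e^(−λ·280) = 0.22 ⇒ λ = −ln(0.22)/280 = 0.0054076.
50th percentile: 1 − e^(−λt) = 0.5, t = −ln(0.5)/λ = 128.18 seconds.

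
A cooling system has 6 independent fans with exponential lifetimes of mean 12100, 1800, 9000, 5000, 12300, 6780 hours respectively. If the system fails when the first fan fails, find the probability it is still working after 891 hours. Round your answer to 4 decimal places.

The first failure time is exponential with rate Σλ_i = 1/12100 + 1/1800 + 1/9000 + 1/5000 + 1/12300 + 1/6780 = 0.0011781 per hour.
P(min > 891) = e^(−0.0011781·891) = e^(−1.0497) ≈ 0.3500.

0.3500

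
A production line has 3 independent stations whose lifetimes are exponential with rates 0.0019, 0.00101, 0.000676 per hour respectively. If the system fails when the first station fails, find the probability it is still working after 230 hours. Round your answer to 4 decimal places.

The time to first failure is exponential with rate Σλ = 0.0019 + 0.00101 + 0.000676 = 0.003586.
P(min > 230) = e^(−0.003586·230) = e^(−0.82478) ≈ 0.4383.

0.4383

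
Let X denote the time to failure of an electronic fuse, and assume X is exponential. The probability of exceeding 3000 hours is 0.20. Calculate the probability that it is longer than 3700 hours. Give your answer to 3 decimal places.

e^(−λ·3000) = 0.20 ⇒ λ = −ln(0.20)/3000 = 0.000536479.
P(X > 3700) = e^(−0.000536479·3700) = e^(−1.985) ≈ 0.137.

0.137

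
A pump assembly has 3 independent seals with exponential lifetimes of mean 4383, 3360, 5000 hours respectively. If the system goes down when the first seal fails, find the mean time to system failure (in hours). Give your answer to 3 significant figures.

1380

The first failure time is exponential with rate Σλ_i = 1/4383 + 1/3360 + 1/5000 = 0.000725773 per hour.
E[min] = 1/Σλ = 1/0.000725773 = 1377.84 hours.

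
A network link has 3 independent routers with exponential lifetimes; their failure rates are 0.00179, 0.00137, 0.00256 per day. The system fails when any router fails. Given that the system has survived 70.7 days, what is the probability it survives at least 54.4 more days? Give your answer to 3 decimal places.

Time to first failure ~ Exp(Σλ) with Σλ = 0.00572.
By memorylessness, P(T > 70.7+54.4 | T > 70.7) = P(T > 54.4) = e^(−0.00572·54.4) ≈ 0.733.

0.733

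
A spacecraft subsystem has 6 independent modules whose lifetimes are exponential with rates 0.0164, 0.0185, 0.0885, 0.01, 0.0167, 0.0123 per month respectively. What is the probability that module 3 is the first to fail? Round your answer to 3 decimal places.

The time to first failure is exponential with rate Σλ = 0.0164 + 0.0185 + 0.0885 + 0.01 + 0.0167 + 0.0123 = 0.1624.
P(module 3 first) = λ_3/Σλ = 0.0885/0.1624 ≈ 0.545.

0.545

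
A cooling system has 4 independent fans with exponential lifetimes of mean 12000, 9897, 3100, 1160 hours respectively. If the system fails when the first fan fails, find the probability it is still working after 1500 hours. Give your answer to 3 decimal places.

0.128

The first failure time is exponential with rate Σλ_i = 1/12000 + 1/9897 + 1/3100 + 1/1160 = 0.00136902 per hour.
P(min > 1500) = e^(−0.00136902·1500) = e^(−2.0535) ≈ 0.128.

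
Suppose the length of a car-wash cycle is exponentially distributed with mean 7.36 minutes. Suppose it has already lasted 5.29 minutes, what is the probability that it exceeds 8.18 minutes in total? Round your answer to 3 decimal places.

0.675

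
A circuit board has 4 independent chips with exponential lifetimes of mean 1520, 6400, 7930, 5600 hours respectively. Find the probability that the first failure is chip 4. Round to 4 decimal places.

0.1596

Rates: λ_i = 1/mean_i → 0.000657895, 0.00015625, 0.000126103, 0.000178571; Σλ = 0.00111882.
P(chip 4 first) = λ_4/Σλ = 0.000178571/0.00111882 ≈ 0.1596.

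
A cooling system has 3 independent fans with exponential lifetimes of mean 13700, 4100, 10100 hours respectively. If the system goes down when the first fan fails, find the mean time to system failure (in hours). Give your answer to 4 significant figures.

2404

The first failure time is exponential with rate Σλ_i = 1/13700 + 1/4100 + 1/10100 = 0.000415905 per hour.
E[min] = 1/Σλ = 1/0.000415905 = 2404.39 hours.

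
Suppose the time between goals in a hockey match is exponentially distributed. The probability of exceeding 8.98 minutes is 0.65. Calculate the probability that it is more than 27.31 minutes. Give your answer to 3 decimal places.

e^(−λ·8.98) = 0.65 ⇒ λ = −ln(0.65)/8.98 = 0.0479714.
P(X > 27.31) = e^(−0.0479714·27.31) = e^(−1.3101) ≈ 0.270.

0.270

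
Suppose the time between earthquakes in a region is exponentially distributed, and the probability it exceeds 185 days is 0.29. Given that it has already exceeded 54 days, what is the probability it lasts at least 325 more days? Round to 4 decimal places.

From e^(−λ·185) = 0.29, λ = −ln(0.29)/185 = 0.00669121.
Memoryless: P(X > 54+325 | X > 54) = P(X > 325) = e^(−0.00669121·325) ≈ 0.1136.

0.1136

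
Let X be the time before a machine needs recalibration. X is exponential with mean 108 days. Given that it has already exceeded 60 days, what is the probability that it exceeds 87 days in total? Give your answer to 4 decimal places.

The rate is λ = 1/108 = 0.00925926 per day.
The exponential is memoryless, so the remaining time is again Exp(λ): the condition X > 60 is irrelevant.
P(X > 27) = e^(−0.25) ≈ 0.7788.

0.7788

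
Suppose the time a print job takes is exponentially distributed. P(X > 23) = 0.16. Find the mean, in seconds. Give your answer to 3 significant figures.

12.6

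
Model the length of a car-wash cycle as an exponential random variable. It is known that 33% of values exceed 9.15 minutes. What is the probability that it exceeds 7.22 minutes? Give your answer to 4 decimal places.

0.4169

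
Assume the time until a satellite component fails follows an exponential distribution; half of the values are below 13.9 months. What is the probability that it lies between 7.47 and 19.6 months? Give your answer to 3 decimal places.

For an exponential, median = ln(2)/λ, so λ = ln 2 / 13.9 = 0.0498667 per month.
P(7.47 < X < 19.6) = e^(−λ·7.47) − e^(−λ·19.6) = 0.68901 − 0.37629 ≈ 0.313.

0.313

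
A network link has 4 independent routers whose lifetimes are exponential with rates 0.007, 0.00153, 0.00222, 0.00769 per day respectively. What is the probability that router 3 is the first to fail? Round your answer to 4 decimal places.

The time to first failure is exponential with rate Σλ = 0.007 + 0.00153 + 0.00222 + 0.00769 = 0.01844.
P(router 3 first) = λ_3/Σλ = 0.00222/0.01844 ≈ 0.1204.

0.1204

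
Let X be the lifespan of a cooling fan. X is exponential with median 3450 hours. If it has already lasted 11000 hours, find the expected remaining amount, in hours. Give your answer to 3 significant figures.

For an exponential, median = ln(2)/λ, so λ = ln 2 / 3450 = 0.000200912 per hour.
By memorylessness, the remaining amount past any threshold is again Exp(λ) with mean 1/λ = 4977.3 hours.

4980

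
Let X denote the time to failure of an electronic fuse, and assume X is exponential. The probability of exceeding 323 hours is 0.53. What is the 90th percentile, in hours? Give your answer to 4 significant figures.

1171

e^(−λ·323) = 0.53 ⇒ λ = −ln(0.53)/323 = 0.00196557.
90th percentile: 1 − e^(−λt) = 0.9, t = −ln(0.1)/λ = 1171.46 hours.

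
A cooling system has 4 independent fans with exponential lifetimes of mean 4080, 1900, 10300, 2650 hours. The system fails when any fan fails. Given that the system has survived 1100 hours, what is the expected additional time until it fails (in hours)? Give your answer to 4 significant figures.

First-failure rate Σλ = 1/4080 + 1/1900 + 1/10300 + 1/2650 = 0.00124586.
By memorylessness the expected residual is 1/Σλ = 802.659 hours, regardless of the 1100 already elapsed.

802.7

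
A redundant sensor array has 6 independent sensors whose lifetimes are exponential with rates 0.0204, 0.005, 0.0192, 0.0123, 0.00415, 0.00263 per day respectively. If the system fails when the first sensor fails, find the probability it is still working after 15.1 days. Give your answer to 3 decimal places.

The time to first failure is exponential with rate Σλ = 0.0204 + 0.005 + 0.0192 + 0.0123 + 0.00415 + 0.00263 = 0.06368.
P(min > 15.1) = e^(−0.06368·15.1) = e^(−0.96157) ≈ 0.382.

0.382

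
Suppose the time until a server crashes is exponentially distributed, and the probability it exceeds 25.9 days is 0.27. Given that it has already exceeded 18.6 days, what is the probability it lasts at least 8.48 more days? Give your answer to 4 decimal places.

0.6514

From e^(−λ·25.9) = 0.27, λ = −ln(0.27)/25.9 = 0.0505534.
Memoryless: P(X > 18.6+8.48 | X > 18.6) = P(X > 8.48) = e^(−0.0505534·8.48) ≈ 0.6514.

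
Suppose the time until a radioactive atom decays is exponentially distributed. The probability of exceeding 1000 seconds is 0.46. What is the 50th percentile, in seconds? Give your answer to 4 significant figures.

e^(−λ·1000) = 0.46 ⇒ λ = −ln(0.46)/1000 = 0.000776529.
50th percentile: 1 − e^(−λt) = 0.5, t = −ln(0.5)/λ = 892.623 seconds.

892.6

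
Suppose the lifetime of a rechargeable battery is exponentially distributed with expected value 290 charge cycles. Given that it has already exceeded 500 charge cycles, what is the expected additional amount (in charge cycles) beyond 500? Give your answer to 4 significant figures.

The rate is λ = 1/290 = 0.00344828 per charge cycle.
By memorylessness, the remaining amount past any threshold is again Exp(λ) with mean 1/λ = 290 charge cycles.

290.0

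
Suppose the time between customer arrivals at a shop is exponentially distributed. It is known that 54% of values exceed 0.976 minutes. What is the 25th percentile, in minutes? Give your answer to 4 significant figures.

e^(−λ·0.976) = 0.54 ⇒ λ = −ln(0.54)/0.976 = 0.631338.
25th percentile: 1 − e^(−λt) = 0.25, t = −ln(0.75)/λ = 0.45567 minutes.

0.4557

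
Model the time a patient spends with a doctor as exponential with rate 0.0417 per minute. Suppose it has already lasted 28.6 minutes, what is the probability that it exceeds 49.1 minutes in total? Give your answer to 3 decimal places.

The exponential is memoryless, so the remaining time is again Exp(λ): the condition X > 28.6 is irrelevant.
P(X > 20.5) = e^(−0.85485) ≈ 0.425.

0.425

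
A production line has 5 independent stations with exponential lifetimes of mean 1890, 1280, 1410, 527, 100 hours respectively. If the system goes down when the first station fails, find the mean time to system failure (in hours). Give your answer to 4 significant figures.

71.85

The first failure time is exponential with rate Σλ_i = 1/1890 + 1/1280 + 1/1410 + 1/527 + 1/100 = 0.0139171 per hour.
E[min] = 1/Σλ = 1/0.0139171 = 71.854 hours.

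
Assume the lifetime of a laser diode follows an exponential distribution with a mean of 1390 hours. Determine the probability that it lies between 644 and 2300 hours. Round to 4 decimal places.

The rate is λ = 1/1390 = 0.000719424 per hour.
P(644 < X < 2300) = e^(−λ·644) − e^(−λ·2300) = 0.62920 − 0.19115 ≈ 0.4380.

0.4380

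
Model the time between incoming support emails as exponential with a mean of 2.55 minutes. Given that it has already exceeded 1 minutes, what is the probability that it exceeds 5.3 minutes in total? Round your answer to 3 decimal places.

The rate is λ = 1/2.55 = 0.392157 per minute.
By the memoryless property, P(X > 1+4.3 | X > 1) = P(X > 4.3).
P(X > 4.3) = e^(−1.6863) ≈ 0.185.

0.185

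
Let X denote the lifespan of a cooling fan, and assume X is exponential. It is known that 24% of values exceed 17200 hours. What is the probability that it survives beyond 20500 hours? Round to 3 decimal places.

0.183

e^(−λ·17200) = 0.24 ⇒ λ = −ln(0.24)/17200 = 0.0000829719.
P(X > 20500) = e^(−0.0000829719·20500) = e^(−1.7009) ≈ 0.183.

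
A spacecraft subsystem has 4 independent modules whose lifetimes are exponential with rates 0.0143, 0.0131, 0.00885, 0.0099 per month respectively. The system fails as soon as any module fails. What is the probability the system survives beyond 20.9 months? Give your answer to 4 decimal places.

The time to first failure is exponential with rate Σλ = 0.0143 + 0.0131 + 0.00885 + 0.0099 = 0.04615.
P(min > 20.9) = e^(−0.04615·20.9) = e^(−0.96454) ≈ 0.3812.

0.3812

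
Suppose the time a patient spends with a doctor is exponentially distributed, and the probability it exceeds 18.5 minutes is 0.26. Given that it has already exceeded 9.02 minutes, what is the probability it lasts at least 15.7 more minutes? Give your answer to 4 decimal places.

0.3188

From e^(−λ·18.5) = 0.26, λ = −ln(0.26)/18.5 = 0.0728148.
Memoryless: P(X > 9.02+15.7 | X > 9.02) = P(X > 15.7) = e^(−0.0728148·15.7) ≈ 0.3188.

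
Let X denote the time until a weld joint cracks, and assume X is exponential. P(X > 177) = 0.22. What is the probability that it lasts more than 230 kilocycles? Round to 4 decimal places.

e^(−λ·177) = 0.22 ⇒ λ = −ln(0.22)/177 = 0.00855439.
P(X > 230) = e^(−0.00855439·230) = e^(−1.9675) ≈ 0.1398.

0.1398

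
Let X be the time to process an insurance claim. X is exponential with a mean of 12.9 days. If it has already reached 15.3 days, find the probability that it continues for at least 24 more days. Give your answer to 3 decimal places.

The rate is λ = 1/12.9 = 0.0775194 per day.
By the memoryless property, P(X > 15.3+24 | X > 15.3) = P(X > 24).
P(X > 24) = e^(−1.8605) ≈ 0.156.

0.156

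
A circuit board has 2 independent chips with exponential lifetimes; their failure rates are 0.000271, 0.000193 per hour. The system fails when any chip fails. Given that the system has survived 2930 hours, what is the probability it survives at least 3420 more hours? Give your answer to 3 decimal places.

Time to first failure ~ Exp(Σλ) with Σλ = 0.000464.
By memorylessness, P(T > 2930+3420 | T > 2930) = P(T > 3420) = e^(−0.000464·3420) ≈ 0.205.

0.205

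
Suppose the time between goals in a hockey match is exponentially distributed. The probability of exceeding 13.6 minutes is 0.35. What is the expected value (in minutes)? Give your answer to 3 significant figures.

e^(−λ·13.6) = 0.35 ⇒ λ = −ln(0.35)/13.6 = 0.0771928.
Mean = 1/λ = 12.9546 minutes.

13.0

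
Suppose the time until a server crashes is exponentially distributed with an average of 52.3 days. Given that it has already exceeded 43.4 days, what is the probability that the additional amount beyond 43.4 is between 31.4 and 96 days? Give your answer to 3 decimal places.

0.389

The rate is λ = 1/52.3 = 0.0191205 per day.
Memoryless: the residual past 43.4 is again Exp(λ).
P(31.4 < residual < 96) = e^(−λ·31.4) − e^(−λ·96) = 0.54860 − 0.15952 ≈ 0.389.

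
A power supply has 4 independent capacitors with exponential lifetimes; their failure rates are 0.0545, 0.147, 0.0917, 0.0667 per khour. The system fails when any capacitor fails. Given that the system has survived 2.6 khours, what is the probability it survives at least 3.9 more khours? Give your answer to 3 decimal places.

Time to first failure ~ Exp(Σλ) with Σλ = 0.3599.
By memorylessness, P(T > 2.6+3.9 | T > 2.6) = P(T > 3.9) = e^(−0.3599·3.9) ≈ 0.246.

0.246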